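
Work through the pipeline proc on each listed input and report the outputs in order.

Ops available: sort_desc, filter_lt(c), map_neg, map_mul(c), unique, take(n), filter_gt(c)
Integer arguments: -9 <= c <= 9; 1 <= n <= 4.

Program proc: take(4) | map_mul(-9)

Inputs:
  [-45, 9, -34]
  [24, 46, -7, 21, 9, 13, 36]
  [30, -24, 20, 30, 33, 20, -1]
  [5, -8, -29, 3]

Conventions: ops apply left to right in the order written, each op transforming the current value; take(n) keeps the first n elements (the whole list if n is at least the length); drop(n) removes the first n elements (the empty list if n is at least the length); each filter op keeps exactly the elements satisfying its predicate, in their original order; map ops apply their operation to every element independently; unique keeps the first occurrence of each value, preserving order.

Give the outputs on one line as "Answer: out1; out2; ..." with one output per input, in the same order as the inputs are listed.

Execution, op by op:
  [-45, 9, -34] -> [-45, 9, -34] -> [405, -81, 306]
  [24, 46, -7, 21, 9, 13, 36] -> [24, 46, -7, 21] -> [-216, -414, 63, -189]
  [30, -24, 20, 30, 33, 20, -1] -> [30, -24, 20, 30] -> [-270, 216, -180, -270]
  [5, -8, -29, 3] -> [5, -8, -29, 3] -> [-45, 72, 261, -27]

[405, -81, 306]; [-216, -414, 63, -189]; [-270, 216, -180, -270]; [-45, 72, 261, -27]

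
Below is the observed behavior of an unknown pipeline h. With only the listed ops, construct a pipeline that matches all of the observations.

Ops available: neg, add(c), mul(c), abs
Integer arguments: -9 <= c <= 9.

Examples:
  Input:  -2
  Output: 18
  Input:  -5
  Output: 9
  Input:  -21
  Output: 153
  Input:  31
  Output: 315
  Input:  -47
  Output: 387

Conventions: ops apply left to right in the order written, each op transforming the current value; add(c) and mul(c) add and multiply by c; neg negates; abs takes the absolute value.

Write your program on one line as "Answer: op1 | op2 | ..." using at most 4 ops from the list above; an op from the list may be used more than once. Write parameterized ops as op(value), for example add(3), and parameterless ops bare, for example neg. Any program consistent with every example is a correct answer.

add(4) | abs | mul(9)

Check, running the answer program on each example:
  -2 -> 2 -> 2 -> 18
  -5 -> -1 -> 1 -> 9
  -21 -> -17 -> 17 -> 153
  31 -> 35 -> 35 -> 315
  -47 -> -43 -> 43 -> 387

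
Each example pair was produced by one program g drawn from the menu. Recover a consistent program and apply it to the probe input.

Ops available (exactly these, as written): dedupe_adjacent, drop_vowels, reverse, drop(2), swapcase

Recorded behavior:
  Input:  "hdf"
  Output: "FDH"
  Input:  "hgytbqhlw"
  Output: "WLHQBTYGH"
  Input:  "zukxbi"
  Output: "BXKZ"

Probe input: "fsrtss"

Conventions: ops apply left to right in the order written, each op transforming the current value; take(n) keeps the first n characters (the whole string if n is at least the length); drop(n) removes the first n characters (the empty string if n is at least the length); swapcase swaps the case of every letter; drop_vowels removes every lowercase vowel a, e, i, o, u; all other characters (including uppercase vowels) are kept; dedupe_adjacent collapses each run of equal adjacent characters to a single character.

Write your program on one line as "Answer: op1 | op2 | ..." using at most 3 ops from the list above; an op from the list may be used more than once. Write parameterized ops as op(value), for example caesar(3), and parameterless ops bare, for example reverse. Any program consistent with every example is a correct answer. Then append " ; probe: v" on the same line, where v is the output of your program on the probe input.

drop_vowels | reverse | swapcase ; probe: "SSTRSF"

Check, running the answer program on each example:
  "hdf" -> "hdf" -> "fdh" -> "FDH"
  "hgytbqhlw" -> "hgytbqhlw" -> "wlhqbtygh" -> "WLHQBTYGH"
  "zukxbi" -> "zkxb" -> "bxkz" -> "BXKZ"
  probe: "fsrtss" -> "fsrtss" -> "sstrsf" -> "SSTRSF"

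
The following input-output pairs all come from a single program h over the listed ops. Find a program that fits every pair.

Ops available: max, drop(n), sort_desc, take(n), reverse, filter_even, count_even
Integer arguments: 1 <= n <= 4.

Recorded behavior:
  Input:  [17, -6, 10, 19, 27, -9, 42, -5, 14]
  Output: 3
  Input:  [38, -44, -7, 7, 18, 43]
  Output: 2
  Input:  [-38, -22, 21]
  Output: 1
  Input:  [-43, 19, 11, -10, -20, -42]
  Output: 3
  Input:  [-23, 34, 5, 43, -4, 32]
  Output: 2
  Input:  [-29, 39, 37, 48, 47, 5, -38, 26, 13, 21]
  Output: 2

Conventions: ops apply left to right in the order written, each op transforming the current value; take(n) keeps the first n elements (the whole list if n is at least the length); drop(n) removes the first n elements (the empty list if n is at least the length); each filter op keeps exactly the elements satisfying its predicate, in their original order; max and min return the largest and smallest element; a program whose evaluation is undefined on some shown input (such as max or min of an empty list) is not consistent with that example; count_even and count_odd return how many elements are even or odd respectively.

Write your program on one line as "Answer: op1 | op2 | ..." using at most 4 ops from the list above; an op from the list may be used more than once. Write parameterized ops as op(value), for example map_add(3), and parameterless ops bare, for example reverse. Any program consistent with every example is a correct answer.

sort_desc | drop(2) | count_even

Check, running the answer program on each example:
  [17, -6, 10, 19, 27, -9, 42, -5, 14] -> [42, 27, 19, 17, 14, 10, -5, -6, -9] -> [19, 17, 14, 10, -5, -6, -9] -> 3
  [38, -44, -7, 7, 18, 43] -> [43, 38, 18, 7, -7, -44] -> [18, 7, -7, -44] -> 2
  [-38, -22, 21] -> [21, -22, -38] -> [-38] -> 1
  [-43, 19, 11, -10, -20, -42] -> [19, 11, -10, -20, -42, -43] -> [-10, -20, -42, -43] -> 3
  [-23, 34, 5, 43, -4, 32] -> [43, 34, 32, 5, -4, -23] -> [32, 5, -4, -23] -> 2
  [-29, 39, 37, 48, 47, 5, -38, 26, 13, 21] -> [48, 47, 39, 37, 26, 21, 13, 5, -29, -38] -> [39, 37, 26, 21, 13, 5, -29, -38] -> 2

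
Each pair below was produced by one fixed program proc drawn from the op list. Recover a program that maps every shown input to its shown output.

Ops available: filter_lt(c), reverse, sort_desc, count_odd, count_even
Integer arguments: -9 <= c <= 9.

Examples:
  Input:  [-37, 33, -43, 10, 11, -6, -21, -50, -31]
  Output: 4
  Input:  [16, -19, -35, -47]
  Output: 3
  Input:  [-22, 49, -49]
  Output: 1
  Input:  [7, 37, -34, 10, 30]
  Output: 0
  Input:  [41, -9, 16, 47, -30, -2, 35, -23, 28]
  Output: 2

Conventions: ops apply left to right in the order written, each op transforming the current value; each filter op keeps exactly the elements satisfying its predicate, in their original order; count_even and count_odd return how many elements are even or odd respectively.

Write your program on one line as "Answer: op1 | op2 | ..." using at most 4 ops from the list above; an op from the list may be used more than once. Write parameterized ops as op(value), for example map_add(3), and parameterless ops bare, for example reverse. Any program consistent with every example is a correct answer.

reverse | filter_lt(4) | sort_desc | count_odd

Check, running the answer program on each example:
  [-37, 33, -43, 10, 11, -6, -21, -50, -31] -> [-31, -50, -21, -6, 11, 10, -43, 33, -37] -> [-31, -50, -21, -6, -43, -37] -> [-6, -21, -31, -37, -43, -50] -> 4
  [16, -19, -35, -47] -> [-47, -35, -19, 16] -> [-47, -35, -19] -> [-19, -35, -47] -> 3
  [-22, 49, -49] -> [-49, 49, -22] -> [-49, -22] -> [-22, -49] -> 1
  [7, 37, -34, 10, 30] -> [30, 10, -34, 37, 7] -> [-34] -> [-34] -> 0
  [41, -9, 16, 47, -30, -2, 35, -23, 28] -> [28, -23, 35, -2, -30, 47, 16, -9, 41] -> [-23, -2, -30, -9] -> [-2, -9, -23, -30] -> 2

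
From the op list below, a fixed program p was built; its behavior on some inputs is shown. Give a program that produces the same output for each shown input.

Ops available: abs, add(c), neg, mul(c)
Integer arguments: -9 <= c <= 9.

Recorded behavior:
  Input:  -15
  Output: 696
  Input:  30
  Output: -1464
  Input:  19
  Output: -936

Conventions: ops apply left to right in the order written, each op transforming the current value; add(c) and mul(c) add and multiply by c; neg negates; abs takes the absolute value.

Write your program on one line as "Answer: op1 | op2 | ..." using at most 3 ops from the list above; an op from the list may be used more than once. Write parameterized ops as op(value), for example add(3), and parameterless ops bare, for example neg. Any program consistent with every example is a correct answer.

mul(-6) | add(-3) | mul(8)

Check, running the answer program on each example:
  -15 -> 90 -> 87 -> 696
  30 -> -180 -> -183 -> -1464
  19 -> -114 -> -117 -> -936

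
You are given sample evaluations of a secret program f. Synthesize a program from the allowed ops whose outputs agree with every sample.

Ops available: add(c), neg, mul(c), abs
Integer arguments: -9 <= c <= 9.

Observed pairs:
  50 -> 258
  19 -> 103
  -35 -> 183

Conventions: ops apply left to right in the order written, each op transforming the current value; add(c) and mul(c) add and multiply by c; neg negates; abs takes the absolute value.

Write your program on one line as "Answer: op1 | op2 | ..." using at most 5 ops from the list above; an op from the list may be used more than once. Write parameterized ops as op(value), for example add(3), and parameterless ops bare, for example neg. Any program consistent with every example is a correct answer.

mul(5) | abs | add(1) | add(7)

Check, running the answer program on each example:
  50 -> 250 -> 250 -> 251 -> 258
  19 -> 95 -> 95 -> 96 -> 103
  -35 -> -175 -> 175 -> 176 -> 183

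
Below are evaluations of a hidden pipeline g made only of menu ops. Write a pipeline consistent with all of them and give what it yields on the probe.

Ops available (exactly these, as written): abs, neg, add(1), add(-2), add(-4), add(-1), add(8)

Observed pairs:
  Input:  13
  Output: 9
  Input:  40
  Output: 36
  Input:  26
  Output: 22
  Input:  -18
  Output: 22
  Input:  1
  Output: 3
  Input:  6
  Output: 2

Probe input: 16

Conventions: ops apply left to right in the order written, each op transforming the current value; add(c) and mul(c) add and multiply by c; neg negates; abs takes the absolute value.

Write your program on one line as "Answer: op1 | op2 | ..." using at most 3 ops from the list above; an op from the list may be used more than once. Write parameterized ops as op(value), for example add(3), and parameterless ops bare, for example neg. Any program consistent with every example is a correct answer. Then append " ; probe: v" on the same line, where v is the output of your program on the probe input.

add(-4) | neg | abs ; probe: 12

Check, running the answer program on each example:
  13 -> 9 -> -9 -> 9
  40 -> 36 -> -36 -> 36
  26 -> 22 -> -22 -> 22
  -18 -> -22 -> 22 -> 22
  1 -> -3 -> 3 -> 3
  6 -> 2 -> -2 -> 2
  probe: 16 -> 12 -> -12 -> 12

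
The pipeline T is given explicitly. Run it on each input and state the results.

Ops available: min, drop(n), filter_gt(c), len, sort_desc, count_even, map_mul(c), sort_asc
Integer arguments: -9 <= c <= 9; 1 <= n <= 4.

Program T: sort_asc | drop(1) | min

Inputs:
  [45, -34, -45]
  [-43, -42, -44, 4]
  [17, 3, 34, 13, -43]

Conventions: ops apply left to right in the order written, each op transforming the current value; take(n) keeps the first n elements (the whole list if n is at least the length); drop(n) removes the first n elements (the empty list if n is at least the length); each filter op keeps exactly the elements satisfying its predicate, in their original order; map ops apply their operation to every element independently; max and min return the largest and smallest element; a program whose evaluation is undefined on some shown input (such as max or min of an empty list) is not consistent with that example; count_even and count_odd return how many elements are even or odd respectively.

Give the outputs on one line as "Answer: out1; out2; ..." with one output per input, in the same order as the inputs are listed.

-34; -43; 3

Execution, op by op:
  [45, -34, -45] -> [-45, -34, 45] -> [-34, 45] -> -34
  [-43, -42, -44, 4] -> [-44, -43, -42, 4] -> [-43, -42, 4] -> -43
  [17, 3, 34, 13, -43] -> [-43, 3, 13, 17, 34] -> [3, 13, 17, 34] -> 3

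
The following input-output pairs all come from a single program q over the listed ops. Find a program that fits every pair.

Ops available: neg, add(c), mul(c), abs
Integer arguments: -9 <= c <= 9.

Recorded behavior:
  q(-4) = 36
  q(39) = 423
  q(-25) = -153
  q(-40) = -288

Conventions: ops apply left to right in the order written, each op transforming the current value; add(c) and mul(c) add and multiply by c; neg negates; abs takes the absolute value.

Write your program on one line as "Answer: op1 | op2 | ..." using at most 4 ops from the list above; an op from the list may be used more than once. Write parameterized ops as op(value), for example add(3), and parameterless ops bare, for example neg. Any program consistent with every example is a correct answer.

neg | add(-8) | mul(-9)

Check, running the answer program on each example:
  -4 -> 4 -> -4 -> 36
  39 -> -39 -> -47 -> 423
  -25 -> 25 -> 17 -> -153
  -40 -> 40 -> 32 -> -288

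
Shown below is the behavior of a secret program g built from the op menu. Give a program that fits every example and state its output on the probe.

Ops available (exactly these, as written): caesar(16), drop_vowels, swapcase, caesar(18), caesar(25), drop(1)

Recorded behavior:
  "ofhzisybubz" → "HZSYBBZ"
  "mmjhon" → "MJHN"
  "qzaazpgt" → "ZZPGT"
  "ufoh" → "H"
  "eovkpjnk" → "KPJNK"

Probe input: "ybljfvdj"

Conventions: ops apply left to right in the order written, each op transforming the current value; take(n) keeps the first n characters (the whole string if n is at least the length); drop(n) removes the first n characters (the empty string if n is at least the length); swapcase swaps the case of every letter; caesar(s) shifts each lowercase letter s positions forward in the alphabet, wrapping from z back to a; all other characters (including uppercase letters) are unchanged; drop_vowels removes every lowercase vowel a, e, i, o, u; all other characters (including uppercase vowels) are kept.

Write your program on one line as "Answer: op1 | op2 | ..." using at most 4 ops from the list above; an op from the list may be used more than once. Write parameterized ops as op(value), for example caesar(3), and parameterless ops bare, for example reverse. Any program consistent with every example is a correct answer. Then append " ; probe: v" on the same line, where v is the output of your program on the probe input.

drop_vowels | swapcase | drop(1) ; probe: "BLJFVDJ"

Check, running the answer program on each example:
  "ofhzisybubz" -> "fhzsybbz" -> "FHZSYBBZ" -> "HZSYBBZ"
  "mmjhon" -> "mmjhn" -> "MMJHN" -> "MJHN"
  "qzaazpgt" -> "qzzpgt" -> "QZZPGT" -> "ZZPGT"
  "ufoh" -> "fh" -> "FH" -> "H"
  "eovkpjnk" -> "vkpjnk" -> "VKPJNK" -> "KPJNK"
  probe: "ybljfvdj" -> "ybljfvdj" -> "YBLJFVDJ" -> "BLJFVDJ"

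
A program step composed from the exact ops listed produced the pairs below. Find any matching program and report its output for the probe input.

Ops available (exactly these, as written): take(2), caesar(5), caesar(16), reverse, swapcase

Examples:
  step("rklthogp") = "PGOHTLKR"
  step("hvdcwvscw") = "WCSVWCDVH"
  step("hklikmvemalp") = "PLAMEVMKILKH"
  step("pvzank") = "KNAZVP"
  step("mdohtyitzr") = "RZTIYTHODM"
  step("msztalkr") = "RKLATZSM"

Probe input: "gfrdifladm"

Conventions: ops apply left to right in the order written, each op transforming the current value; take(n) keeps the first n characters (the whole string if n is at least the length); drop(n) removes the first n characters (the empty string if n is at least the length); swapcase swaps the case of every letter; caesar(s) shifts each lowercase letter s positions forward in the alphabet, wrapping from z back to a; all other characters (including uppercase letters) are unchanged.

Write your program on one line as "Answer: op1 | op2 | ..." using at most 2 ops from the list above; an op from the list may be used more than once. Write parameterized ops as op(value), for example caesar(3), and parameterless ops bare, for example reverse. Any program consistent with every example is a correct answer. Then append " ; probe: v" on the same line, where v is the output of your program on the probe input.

reverse | swapcase ; probe: "MDALFIDRFG"

Check, running the answer program on each example:
  "rklthogp" -> "pgohtlkr" -> "PGOHTLKR"
  "hvdcwvscw" -> "wcsvwcdvh" -> "WCSVWCDVH"
  "hklikmvemalp" -> "plamevmkilkh" -> "PLAMEVMKILKH"
  "pvzank" -> "knazvp" -> "KNAZVP"
  "mdohtyitzr" -> "rztiythodm" -> "RZTIYTHODM"
  "msztalkr" -> "rklatzsm" -> "RKLATZSM"
  probe: "gfrdifladm" -> "mdalfidrfg" -> "MDALFIDRFG"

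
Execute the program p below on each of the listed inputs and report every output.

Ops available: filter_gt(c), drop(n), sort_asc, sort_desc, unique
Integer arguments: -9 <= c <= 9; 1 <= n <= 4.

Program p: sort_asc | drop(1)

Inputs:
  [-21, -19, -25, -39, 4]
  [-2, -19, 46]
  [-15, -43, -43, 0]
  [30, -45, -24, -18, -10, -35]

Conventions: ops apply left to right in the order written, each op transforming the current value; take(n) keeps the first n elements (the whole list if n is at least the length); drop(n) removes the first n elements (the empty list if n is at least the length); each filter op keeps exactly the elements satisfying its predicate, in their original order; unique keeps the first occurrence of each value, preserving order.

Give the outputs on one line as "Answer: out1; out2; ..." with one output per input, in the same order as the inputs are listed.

Execution, op by op:
  [-21, -19, -25, -39, 4] -> [-39, -25, -21, -19, 4] -> [-25, -21, -19, 4]
  [-2, -19, 46] -> [-19, -2, 46] -> [-2, 46]
  [-15, -43, -43, 0] -> [-43, -43, -15, 0] -> [-43, -15, 0]
  [30, -45, -24, -18, -10, -35] -> [-45, -35, -24, -18, -10, 30] -> [-35, -24, -18, -10, 30]

[-25, -21, -19, 4]; [-2, 46]; [-43, -15, 0]; [-35, -24, -18, -10, 30]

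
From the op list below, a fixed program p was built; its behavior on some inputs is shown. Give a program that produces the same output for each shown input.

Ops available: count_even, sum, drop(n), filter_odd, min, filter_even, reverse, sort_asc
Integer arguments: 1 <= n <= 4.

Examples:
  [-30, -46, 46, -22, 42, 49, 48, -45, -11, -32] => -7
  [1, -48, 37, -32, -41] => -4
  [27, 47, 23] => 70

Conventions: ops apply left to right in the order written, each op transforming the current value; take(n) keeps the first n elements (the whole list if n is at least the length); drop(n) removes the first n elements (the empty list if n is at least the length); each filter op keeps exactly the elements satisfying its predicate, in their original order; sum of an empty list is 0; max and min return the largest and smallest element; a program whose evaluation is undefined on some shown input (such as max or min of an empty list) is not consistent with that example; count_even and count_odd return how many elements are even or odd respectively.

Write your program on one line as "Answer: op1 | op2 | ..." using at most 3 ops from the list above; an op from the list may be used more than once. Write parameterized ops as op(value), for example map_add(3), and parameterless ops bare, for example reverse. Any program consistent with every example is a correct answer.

drop(1) | filter_odd | sum

Check, running the answer program on each example:
  [-30, -46, 46, -22, 42, 49, 48, -45, -11, -32] -> [-46, 46, -22, 42, 49, 48, -45, -11, -32] -> [49, -45, -11] -> -7
  [1, -48, 37, -32, -41] -> [-48, 37, -32, -41] -> [37, -41] -> -4
  [27, 47, 23] -> [47, 23] -> [47, 23] -> 70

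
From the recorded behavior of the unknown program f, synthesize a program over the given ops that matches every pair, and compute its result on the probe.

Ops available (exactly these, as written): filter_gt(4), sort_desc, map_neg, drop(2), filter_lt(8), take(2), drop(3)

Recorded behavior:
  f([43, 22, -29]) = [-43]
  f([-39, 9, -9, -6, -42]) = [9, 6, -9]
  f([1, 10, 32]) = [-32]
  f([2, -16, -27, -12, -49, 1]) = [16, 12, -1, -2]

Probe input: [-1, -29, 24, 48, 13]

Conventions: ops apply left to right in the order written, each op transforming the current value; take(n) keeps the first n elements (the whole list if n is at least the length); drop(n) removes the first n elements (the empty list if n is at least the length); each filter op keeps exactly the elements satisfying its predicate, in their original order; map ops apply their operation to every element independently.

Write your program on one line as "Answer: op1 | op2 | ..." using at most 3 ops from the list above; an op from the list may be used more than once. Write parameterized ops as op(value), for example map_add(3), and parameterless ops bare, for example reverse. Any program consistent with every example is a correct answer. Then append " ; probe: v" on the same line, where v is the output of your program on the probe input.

map_neg | sort_desc | drop(2) ; probe: [-13, -24, -48]

Check, running the answer program on each example:
  [43, 22, -29] -> [-43, -22, 29] -> [29, -22, -43] -> [-43]
  [-39, 9, -9, -6, -42] -> [39, -9, 9, 6, 42] -> [42, 39, 9, 6, -9] -> [9, 6, -9]
  [1, 10, 32] -> [-1, -10, -32] -> [-1, -10, -32] -> [-32]
  [2, -16, -27, -12, -49, 1] -> [-2, 16, 27, 12, 49, -1] -> [49, 27, 16, 12, -1, -2] -> [16, 12, -1, -2]
  probe: [-1, -29, 24, 48, 13] -> [1, 29, -24, -48, -13] -> [29, 1, -13, -24, -48] -> [-13, -24, -48]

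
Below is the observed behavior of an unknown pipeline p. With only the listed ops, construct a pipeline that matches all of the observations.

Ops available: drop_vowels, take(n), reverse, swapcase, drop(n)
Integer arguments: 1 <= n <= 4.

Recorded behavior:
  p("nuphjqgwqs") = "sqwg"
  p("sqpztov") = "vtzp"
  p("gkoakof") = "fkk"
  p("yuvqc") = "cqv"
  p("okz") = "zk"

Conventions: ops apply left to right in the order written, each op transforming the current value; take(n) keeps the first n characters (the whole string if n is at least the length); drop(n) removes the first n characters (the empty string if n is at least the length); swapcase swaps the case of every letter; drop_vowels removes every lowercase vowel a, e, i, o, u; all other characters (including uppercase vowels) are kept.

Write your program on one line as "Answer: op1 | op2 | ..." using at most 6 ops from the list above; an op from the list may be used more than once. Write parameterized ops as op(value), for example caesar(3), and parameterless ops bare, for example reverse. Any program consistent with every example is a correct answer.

swapcase | drop(1) | reverse | swapcase | drop_vowels | take(4)

Check, running the answer program on each example:
  "nuphjqgwqs" -> "NUPHJQGWQS" -> "UPHJQGWQS" -> "SQWGQJHPU" -> "sqwgqjhpu" -> "sqwgqjhp" -> "sqwg"
  "sqpztov" -> "SQPZTOV" -> "QPZTOV" -> "VOTZPQ" -> "votzpq" -> "vtzpq" -> "vtzp"
  "gkoakof" -> "GKOAKOF" -> "KOAKOF" -> "FOKAOK" -> "fokaok" -> "fkk" -> "fkk"
  "yuvqc" -> "YUVQC" -> "UVQC" -> "CQVU" -> "cqvu" -> "cqv" -> "cqv"
  "okz" -> "OKZ" -> "KZ" -> "ZK" -> "zk" -> "zk" -> "zk"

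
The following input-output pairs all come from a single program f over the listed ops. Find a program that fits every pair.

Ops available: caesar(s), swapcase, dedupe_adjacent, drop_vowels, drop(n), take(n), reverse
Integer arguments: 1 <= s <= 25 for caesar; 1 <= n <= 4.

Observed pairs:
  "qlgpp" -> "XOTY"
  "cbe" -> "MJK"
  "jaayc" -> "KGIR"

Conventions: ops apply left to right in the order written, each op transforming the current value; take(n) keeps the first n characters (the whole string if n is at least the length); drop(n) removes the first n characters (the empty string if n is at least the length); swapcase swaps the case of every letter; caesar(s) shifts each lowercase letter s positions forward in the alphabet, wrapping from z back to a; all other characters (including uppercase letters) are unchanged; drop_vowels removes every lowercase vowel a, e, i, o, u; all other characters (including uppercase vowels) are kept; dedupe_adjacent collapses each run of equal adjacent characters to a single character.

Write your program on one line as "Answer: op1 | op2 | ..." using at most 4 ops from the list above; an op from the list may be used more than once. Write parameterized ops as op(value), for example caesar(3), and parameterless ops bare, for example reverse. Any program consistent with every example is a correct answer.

caesar(8) | dedupe_adjacent | swapcase | reverse

Check, running the answer program on each example:
  "qlgpp" -> "ytoxx" -> "ytox" -> "YTOX" -> "XOTY"
  "cbe" -> "kjm" -> "kjm" -> "KJM" -> "MJK"
  "jaayc" -> "riigk" -> "rigk" -> "RIGK" -> "KGIR"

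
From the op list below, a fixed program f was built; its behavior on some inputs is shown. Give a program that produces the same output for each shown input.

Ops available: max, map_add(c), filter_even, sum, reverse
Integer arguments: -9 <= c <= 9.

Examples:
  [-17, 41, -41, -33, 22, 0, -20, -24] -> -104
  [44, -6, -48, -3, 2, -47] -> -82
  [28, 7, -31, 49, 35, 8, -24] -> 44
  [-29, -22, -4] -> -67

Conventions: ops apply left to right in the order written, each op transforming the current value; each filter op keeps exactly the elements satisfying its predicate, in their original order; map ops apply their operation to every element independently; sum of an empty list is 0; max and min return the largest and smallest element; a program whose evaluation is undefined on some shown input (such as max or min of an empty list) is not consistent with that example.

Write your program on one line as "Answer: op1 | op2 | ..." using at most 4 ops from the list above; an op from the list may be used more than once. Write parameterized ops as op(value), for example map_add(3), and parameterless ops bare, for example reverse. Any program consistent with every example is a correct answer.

map_add(5) | map_add(-6) | map_add(-3) | sum

Check, running the answer program on each example:
  [-17, 41, -41, -33, 22, 0, -20, -24] -> [-12, 46, -36, -28, 27, 5, -15, -19] -> [-18, 40, -42, -34, 21, -1, -21, -25] -> [-21, 37, -45, -37, 18, -4, -24, -28] -> -104
  [44, -6, -48, -3, 2, -47] -> [49, -1, -43, 2, 7, -42] -> [43, -7, -49, -4, 1, -48] -> [40, -10, -52, -7, -2, -51] -> -82
  [28, 7, -31, 49, 35, 8, -24] -> [33, 12, -26, 54, 40, 13, -19] -> [27, 6, -32, 48, 34, 7, -25] -> [24, 3, -35, 45, 31, 4, -28] -> 44
  [-29, -22, -4] -> [-24, -17, 1] -> [-30, -23, -5] -> [-33, -26, -8] -> -67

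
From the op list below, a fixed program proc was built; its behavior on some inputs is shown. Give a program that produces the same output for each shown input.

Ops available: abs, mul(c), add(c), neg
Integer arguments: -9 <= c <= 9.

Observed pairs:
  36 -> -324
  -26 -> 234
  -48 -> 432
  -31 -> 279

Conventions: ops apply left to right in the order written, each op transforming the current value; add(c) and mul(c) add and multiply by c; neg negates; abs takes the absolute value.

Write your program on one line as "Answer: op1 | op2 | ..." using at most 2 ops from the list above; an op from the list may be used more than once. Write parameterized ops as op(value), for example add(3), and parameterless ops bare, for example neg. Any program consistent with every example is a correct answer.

neg | mul(9)

Check, running the answer program on each example:
  36 -> -36 -> -324
  -26 -> 26 -> 234
  -48 -> 48 -> 432
  -31 -> 31 -> 279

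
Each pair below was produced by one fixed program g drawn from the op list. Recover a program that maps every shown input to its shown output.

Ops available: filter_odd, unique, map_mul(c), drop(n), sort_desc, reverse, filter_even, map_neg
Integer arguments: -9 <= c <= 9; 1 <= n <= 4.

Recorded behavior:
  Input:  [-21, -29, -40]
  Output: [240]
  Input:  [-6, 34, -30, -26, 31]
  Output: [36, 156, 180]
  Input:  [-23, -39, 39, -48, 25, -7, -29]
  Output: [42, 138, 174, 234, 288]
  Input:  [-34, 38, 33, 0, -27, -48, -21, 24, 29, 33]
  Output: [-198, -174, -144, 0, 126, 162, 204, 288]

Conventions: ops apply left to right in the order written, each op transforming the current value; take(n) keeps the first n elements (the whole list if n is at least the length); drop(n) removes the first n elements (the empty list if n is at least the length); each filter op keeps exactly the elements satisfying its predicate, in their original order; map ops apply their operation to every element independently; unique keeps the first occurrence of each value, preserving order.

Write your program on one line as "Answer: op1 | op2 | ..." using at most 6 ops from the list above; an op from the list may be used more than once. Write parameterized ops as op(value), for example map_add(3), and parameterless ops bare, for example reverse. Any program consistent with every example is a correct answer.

sort_desc | drop(2) | reverse | map_mul(-6) | reverse

Check, running the answer program on each example:
  [-21, -29, -40] -> [-21, -29, -40] -> [-40] -> [-40] -> [240] -> [240]
  [-6, 34, -30, -26, 31] -> [34, 31, -6, -26, -30] -> [-6, -26, -30] -> [-30, -26, -6] -> [180, 156, 36] -> [36, 156, 180]
  [-23, -39, 39, -48, 25, -7, -29] -> [39, 25, -7, -23, -29, -39, -48] -> [-7, -23, -29, -39, -48] -> [-48, -39, -29, -23, -7] -> [288, 234, 174, 138, 42] -> [42, 138, 174, 234, 288]
  [-34, 38, 33, 0, -27, -48, -21, 24, 29, 33] -> [38, 33, 33, 29, 24, 0, -21, -27, -34, -48] -> [33, 29, 24, 0, -21, -27, -34, -48] -> [-48, -34, -27, -21, 0, 24, 29, 33] -> [288, 204, 162, 126, 0, -144, -174, -198] -> [-198, -174, -144, 0, 126, 162, 204, 288]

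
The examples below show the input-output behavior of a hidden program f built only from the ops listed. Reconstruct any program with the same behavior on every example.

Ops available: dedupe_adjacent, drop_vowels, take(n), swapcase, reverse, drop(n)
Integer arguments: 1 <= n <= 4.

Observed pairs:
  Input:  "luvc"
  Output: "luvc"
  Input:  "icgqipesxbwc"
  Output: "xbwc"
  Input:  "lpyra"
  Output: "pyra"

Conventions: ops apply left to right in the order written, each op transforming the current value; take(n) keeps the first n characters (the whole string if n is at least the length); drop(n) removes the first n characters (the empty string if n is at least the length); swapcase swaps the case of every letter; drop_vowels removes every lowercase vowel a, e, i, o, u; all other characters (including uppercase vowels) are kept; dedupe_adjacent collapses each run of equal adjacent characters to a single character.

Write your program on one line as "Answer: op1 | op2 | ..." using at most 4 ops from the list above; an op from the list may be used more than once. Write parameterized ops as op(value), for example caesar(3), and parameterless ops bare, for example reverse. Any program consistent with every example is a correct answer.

reverse | take(4) | reverse

Check, running the answer program on each example:
  "luvc" -> "cvul" -> "cvul" -> "luvc"
  "icgqipesxbwc" -> "cwbxsepiqgci" -> "cwbx" -> "xbwc"
  "lpyra" -> "arypl" -> "aryp" -> "pyra"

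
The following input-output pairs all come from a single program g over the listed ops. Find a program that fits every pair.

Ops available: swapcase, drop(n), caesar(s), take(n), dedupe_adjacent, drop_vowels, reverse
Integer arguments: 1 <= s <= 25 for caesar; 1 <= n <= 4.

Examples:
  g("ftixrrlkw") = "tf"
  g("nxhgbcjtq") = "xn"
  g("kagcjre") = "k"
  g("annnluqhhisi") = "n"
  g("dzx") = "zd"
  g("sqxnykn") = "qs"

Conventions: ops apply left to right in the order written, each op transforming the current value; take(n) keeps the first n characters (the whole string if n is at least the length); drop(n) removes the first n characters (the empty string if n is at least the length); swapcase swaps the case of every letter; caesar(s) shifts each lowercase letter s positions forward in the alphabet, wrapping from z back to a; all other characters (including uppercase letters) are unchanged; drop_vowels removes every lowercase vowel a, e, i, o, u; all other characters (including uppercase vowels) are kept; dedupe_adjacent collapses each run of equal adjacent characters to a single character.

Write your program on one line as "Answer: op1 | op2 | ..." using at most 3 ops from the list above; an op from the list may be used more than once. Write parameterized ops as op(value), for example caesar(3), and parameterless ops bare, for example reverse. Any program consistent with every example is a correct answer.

take(2) | drop_vowels | reverse

Check, running the answer program on each example:
  "ftixrrlkw" -> "ft" -> "ft" -> "tf"
  "nxhgbcjtq" -> "nx" -> "nx" -> "xn"
  "kagcjre" -> "ka" -> "k" -> "k"
  "annnluqhhisi" -> "an" -> "n" -> "n"
  "dzx" -> "dz" -> "dz" -> "zd"
  "sqxnykn" -> "sq" -> "sq" -> "qs"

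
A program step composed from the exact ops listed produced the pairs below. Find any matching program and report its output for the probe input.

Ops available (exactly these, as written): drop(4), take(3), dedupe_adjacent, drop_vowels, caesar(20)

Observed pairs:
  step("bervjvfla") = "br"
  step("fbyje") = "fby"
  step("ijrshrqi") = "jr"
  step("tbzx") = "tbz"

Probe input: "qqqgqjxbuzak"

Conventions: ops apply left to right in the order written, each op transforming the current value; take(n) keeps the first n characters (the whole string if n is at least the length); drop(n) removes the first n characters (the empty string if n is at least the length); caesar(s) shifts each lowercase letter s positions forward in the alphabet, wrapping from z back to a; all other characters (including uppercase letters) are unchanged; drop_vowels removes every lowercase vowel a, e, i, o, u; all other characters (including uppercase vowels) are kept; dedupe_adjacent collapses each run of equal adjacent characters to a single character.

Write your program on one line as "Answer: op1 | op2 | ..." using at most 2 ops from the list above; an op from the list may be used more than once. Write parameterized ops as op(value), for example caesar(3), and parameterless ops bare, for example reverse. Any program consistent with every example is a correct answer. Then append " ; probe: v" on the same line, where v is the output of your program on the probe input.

take(3) | drop_vowels ; probe: "qqq"

Check, running the answer program on each example:
  "bervjvfla" -> "ber" -> "br"
  "fbyje" -> "fby" -> "fby"
  "ijrshrqi" -> "ijr" -> "jr"
  "tbzx" -> "tbz" -> "tbz"
  probe: "qqqgqjxbuzak" -> "qqq" -> "qqq"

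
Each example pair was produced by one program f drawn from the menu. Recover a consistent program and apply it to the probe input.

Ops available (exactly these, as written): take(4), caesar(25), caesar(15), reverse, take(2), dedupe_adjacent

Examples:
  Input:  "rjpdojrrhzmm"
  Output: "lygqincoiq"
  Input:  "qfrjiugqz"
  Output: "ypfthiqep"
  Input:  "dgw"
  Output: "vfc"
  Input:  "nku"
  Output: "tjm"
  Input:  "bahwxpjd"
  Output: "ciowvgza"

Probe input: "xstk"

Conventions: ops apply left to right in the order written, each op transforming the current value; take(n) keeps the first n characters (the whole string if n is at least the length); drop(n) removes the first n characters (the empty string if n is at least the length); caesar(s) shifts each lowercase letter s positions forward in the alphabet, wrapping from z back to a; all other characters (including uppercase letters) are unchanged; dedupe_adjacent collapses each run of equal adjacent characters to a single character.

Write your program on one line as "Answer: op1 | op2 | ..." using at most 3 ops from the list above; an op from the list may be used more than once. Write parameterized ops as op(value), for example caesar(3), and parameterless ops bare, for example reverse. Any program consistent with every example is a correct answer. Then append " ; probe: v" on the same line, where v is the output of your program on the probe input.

dedupe_adjacent | caesar(25) | reverse ; probe: "jsrw"

Check, running the answer program on each example:
  "rjpdojrrhzmm" -> "rjpdojrhzm" -> "qiocniqgyl" -> "lygqincoiq"
  "qfrjiugqz" -> "qfrjiugqz" -> "peqihtfpy" -> "ypfthiqep"
  "dgw" -> "dgw" -> "cfv" -> "vfc"
  "nku" -> "nku" -> "mjt" -> "tjm"
  "bahwxpjd" -> "bahwxpjd" -> "azgvwoic" -> "ciowvgza"
  probe: "xstk" -> "xstk" -> "wrsj" -> "jsrw"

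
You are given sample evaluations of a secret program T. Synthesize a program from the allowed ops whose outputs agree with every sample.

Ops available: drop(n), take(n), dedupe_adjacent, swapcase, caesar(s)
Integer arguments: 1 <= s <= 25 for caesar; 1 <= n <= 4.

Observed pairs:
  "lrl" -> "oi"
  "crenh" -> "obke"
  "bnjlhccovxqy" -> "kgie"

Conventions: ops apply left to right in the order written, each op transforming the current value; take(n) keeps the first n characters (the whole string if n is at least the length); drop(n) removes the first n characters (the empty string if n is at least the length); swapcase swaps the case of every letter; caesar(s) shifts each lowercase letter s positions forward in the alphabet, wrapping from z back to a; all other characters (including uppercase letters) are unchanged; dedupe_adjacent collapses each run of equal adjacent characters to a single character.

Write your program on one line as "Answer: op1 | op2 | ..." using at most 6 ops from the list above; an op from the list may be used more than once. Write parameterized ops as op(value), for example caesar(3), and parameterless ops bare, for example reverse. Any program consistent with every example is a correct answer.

caesar(14) | caesar(9) | dedupe_adjacent | drop(1) | take(4)

Check, running the answer program on each example:
  "lrl" -> "zfz" -> "ioi" -> "ioi" -> "oi" -> "oi"
  "crenh" -> "qfsbv" -> "zobke" -> "zobke" -> "obke" -> "obke"
  "bnjlhccovxqy" -> "pbxzvqqcjlem" -> "ykgiezzlsunv" -> "ykgiezlsunv" -> "kgiezlsunv" -> "kgie"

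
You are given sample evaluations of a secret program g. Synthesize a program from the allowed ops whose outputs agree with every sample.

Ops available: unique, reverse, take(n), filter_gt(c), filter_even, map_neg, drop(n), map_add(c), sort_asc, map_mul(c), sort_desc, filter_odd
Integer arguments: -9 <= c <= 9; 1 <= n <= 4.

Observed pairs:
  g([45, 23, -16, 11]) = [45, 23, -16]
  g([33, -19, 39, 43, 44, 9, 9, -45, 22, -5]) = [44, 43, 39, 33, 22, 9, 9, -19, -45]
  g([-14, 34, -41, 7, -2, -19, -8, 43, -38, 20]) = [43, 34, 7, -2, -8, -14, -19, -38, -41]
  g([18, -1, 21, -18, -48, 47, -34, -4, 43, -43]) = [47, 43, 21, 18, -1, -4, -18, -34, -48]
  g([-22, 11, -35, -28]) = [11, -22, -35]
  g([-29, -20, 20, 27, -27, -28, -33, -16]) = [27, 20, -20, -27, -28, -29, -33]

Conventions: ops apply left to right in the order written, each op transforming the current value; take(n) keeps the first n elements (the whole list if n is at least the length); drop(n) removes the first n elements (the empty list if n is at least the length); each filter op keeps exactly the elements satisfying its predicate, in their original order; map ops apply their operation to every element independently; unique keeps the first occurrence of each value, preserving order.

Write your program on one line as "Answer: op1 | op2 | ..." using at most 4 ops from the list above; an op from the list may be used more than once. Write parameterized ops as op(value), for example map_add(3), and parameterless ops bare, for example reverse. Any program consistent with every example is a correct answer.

reverse | drop(1) | sort_desc

Check, running the answer program on each example:
  [45, 23, -16, 11] -> [11, -16, 23, 45] -> [-16, 23, 45] -> [45, 23, -16]
  [33, -19, 39, 43, 44, 9, 9, -45, 22, -5] -> [-5, 22, -45, 9, 9, 44, 43, 39, -19, 33] -> [22, -45, 9, 9, 44, 43, 39, -19, 33] -> [44, 43, 39, 33, 22, 9, 9, -19, -45]
  [-14, 34, -41, 7, -2, -19, -8, 43, -38, 20] -> [20, -38, 43, -8, -19, -2, 7, -41, 34, -14] -> [-38, 43, -8, -19, -2, 7, -41, 34, -14] -> [43, 34, 7, -2, -8, -14, -19, -38, -41]
  [18, -1, 21, -18, -48, 47, -34, -4, 43, -43] -> [-43, 43, -4, -34, 47, -48, -18, 21, -1, 18] -> [43, -4, -34, 47, -48, -18, 21, -1, 18] -> [47, 43, 21, 18, -1, -4, -18, -34, -48]
  [-22, 11, -35, -28] -> [-28, -35, 11, -22] -> [-35, 11, -22] -> [11, -22, -35]
  [-29, -20, 20, 27, -27, -28, -33, -16] -> [-16, -33, -28, -27, 27, 20, -20, -29] -> [-33, -28, -27, 27, 20, -20, -29] -> [27, 20, -20, -27, -28, -29, -33]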